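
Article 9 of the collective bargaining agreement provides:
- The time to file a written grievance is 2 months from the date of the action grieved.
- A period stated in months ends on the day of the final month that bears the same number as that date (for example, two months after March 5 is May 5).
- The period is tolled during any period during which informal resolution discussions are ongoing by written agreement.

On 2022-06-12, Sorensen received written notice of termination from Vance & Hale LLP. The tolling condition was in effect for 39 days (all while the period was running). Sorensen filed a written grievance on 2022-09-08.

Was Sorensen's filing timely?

Yes

2 months after 2022-06-12 is August 12, 2022.
Tolling adds 39 days: August 12, 2022 + 39 days = September 20, 2022.
The deadline is September 20, 2022; the filing on September 8, 2022 is on or before that date.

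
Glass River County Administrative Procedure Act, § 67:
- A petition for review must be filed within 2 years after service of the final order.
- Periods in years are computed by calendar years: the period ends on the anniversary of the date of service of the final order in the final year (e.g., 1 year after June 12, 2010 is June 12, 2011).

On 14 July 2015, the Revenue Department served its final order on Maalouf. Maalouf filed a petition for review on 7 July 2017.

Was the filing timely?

Yes

2 years after 14 July 2015 is July 14, 2017.
The deadline is July 14, 2017; the filing on July 7, 2017 is on or before that date.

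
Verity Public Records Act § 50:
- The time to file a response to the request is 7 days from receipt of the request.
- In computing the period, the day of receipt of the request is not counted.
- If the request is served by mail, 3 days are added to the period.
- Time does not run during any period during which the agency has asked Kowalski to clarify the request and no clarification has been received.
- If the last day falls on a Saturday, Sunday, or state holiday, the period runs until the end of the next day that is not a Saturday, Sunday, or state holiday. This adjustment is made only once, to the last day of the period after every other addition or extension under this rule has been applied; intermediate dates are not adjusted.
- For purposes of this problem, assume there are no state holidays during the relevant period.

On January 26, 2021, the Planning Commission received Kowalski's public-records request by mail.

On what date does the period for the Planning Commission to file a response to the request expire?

February 5, 2021

7 days after January 26, 2021 is February 2, 2021.
Service was by mail, adding 3 days: February 2, 2021 + 3 days = February 5, 2021.
February 5, 2021 is a Friday and not a state holiday, so no extension applies.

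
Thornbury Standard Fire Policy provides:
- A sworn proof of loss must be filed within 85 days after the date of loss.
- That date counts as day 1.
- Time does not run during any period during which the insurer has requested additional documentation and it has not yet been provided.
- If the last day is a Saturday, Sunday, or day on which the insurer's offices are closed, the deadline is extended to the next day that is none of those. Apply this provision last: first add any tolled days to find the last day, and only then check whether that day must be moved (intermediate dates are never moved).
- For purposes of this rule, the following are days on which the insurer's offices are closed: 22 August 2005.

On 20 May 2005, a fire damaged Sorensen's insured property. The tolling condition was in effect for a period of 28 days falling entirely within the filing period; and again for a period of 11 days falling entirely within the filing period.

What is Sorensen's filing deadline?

September 20, 2005

Counting 20 May 2005 as day 1, day 85 is August 12, 2005.
Tolling adds 28 days: August 12, 2005 + 28 days = September 9, 2005.
Tolling adds 11 days: September 9, 2005 + 11 days = September 20, 2005.
September 20, 2005 is a Tuesday and not a day on which the insurer's offices are closed, so no extension applies.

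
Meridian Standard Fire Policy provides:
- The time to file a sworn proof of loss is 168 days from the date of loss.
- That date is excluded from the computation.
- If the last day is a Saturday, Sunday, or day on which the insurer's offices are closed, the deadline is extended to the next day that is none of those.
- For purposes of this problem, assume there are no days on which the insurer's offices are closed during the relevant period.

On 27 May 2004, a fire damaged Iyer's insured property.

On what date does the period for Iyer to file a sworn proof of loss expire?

168 days after 27 May 2004 is November 11, 2004.
November 11, 2004 is a Thursday and not a day on which the insurer's offices are closed, so no extension applies.

November 11, 2004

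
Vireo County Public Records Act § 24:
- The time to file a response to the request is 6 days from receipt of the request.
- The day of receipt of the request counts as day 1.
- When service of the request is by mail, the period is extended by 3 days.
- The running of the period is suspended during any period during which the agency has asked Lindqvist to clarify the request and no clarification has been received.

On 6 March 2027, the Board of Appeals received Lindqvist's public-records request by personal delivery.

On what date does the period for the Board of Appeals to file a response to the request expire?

Counting 6 March 2027 as day 1, day 6 is March 11, 2027.
Service was not by mail, so no mail extension applies.

March 11, 2027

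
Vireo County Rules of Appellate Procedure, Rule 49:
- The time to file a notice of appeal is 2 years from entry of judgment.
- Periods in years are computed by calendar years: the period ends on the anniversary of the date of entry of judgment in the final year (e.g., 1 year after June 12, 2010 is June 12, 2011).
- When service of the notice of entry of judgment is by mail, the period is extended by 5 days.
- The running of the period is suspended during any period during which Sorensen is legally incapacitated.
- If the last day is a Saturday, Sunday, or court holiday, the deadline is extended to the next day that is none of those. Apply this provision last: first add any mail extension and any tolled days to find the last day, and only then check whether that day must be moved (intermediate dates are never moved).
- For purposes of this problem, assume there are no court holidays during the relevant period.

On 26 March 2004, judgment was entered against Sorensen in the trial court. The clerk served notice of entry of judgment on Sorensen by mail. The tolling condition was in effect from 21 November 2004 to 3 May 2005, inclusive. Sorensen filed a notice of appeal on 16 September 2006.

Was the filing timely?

No

2 years after 26 March 2004 is March 26, 2006.
Service was by mail, adding 5 days: March 26, 2006 + 5 days = March 31, 2006.
From November 21, 2004 through May 3, 2005 inclusive is 164 days; tolling adds 164 days: March 31, 2006 + 164 days = September 11, 2006.
September 11, 2006 is a Monday and not a court holiday, so no extension applies.
The deadline is September 11, 2006; the filing on September 16, 2006 is after that date.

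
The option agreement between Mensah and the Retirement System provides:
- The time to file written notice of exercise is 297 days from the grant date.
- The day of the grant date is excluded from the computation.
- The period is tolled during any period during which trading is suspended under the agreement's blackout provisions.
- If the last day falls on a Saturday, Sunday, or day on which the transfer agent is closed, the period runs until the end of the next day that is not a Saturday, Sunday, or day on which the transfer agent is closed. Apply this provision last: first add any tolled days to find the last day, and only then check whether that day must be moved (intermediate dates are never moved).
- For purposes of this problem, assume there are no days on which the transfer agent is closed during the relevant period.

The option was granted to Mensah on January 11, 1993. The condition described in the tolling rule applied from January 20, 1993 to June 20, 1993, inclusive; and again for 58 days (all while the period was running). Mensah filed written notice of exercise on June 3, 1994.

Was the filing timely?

297 days after January 11, 1993 is November 4, 1993.
From January 20, 1993 through June 20, 1993 inclusive is 152 days; tolling adds 152 days: November 4, 1993 + 152 days = April 5, 1994.
Tolling adds 58 days: April 5, 1994 + 58 days = June 2, 1994.
June 2, 1994 is a Thursday and not a day on which the transfer agent is closed, so no extension applies.
The deadline is June 2, 1994; the filing on June 3, 1994 is after that date.

No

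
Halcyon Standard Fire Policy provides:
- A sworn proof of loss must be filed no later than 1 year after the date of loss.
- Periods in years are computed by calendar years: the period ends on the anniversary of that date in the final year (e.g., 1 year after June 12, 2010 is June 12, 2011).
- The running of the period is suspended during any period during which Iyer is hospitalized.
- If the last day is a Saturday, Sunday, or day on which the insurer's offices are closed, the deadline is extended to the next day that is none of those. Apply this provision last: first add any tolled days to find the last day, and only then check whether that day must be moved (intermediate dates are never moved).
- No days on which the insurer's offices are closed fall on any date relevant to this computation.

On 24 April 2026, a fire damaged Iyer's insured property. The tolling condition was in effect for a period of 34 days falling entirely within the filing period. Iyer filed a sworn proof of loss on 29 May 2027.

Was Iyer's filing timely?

1 year after 24 April 2026 is April 24, 2027.
Tolling adds 34 days: April 24, 2027 + 34 days = May 28, 2027.
May 28, 2027 is a Friday and not a day on which the insurer's offices are closed, so no extension applies.
The deadline is May 28, 2027; the filing on May 29, 2027 is after that date.

No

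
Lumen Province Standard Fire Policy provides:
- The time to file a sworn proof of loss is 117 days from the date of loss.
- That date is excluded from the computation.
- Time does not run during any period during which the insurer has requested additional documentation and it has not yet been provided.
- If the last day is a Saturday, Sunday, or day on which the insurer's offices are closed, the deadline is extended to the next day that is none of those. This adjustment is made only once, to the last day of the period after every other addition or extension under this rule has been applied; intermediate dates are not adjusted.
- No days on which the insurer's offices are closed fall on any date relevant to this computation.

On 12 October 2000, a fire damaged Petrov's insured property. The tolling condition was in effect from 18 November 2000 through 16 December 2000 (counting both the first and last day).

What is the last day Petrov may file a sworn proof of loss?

March 7, 2001

117 days after 12 October 2000 is February 6, 2001.
From November 18, 2000 through December 16, 2000 inclusive is 29 days; tolling adds 29 days: February 6, 2001 + 29 days = March 7, 2001.
March 7, 2001 is a Wednesday and not a day on which the insurer's offices are closed, so no extension applies.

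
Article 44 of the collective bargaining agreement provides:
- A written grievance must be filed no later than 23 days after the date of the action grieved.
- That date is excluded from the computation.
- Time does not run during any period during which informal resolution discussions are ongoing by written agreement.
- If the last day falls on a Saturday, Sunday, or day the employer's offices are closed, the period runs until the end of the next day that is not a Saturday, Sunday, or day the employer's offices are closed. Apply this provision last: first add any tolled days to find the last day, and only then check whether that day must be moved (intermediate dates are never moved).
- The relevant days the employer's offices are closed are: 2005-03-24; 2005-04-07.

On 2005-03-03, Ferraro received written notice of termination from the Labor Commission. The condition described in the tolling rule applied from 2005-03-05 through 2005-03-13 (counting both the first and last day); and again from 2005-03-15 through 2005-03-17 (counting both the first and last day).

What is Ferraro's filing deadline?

April 8, 2005

23 days after 2005-03-03 is March 26, 2005.
From March 5, 2005 through March 13, 2005 inclusive is 9 days; tolling adds 9 days: March 26, 2005 + 9 days = April 4, 2005.
From March 15, 2005 through March 17, 2005 inclusive is 3 days; tolling adds 3 days: April 4, 2005 + 3 days = April 7, 2005.
April 7, 2005 is a listed holiday. The next qualifying day is April 8, 2005.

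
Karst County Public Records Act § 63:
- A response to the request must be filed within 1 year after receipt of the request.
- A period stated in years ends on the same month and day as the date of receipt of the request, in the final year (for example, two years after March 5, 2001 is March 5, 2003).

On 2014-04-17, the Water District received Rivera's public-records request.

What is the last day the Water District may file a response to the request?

1 year after 2014-04-17 is April 17, 2015.

April 17, 2015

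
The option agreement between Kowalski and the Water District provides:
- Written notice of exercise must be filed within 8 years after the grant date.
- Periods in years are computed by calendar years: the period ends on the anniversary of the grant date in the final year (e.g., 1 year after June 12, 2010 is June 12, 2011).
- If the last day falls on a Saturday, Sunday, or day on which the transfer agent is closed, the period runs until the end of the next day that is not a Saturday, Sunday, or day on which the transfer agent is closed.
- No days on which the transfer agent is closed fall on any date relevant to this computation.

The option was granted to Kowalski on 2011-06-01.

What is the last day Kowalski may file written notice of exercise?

June 3, 2019

8 years after 2011-06-01 is June 1, 2019.
June 1, 2019 is Saturday; June 2, 2019 is Sunday. The next qualifying day is June 3, 2019.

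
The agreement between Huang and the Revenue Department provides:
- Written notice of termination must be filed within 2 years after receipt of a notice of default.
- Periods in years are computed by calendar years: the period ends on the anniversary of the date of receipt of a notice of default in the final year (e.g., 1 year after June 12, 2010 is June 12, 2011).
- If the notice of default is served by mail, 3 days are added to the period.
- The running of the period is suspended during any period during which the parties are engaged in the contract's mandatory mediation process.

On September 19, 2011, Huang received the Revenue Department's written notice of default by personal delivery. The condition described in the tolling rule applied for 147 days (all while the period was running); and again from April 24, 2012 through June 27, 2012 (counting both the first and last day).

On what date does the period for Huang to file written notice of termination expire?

April 19, 2014

2 years after September 19, 2011 is September 19, 2013.
Service was not by mail, so no mail extension applies.
Tolling adds 147 days: September 19, 2013 + 147 days = February 13, 2014.
From April 24, 2012 through June 27, 2012 inclusive is 65 days; tolling adds 65 days: February 13, 2014 + 65 days = April 19, 2014.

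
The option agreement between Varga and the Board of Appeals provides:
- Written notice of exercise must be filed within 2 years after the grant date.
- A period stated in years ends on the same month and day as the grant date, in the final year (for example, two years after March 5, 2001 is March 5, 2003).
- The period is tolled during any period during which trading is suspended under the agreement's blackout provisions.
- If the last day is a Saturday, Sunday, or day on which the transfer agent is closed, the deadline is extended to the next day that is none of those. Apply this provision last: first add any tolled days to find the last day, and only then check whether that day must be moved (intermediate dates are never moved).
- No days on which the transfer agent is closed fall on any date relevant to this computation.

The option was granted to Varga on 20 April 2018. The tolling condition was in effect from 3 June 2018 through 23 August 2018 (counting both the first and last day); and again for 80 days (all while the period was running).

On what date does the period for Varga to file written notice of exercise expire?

2 years after 20 April 2018 is April 20, 2020.
From June 3, 2018 through August 23, 2018 inclusive is 82 days; tolling adds 82 days: April 20, 2020 + 82 days = July 11, 2020.
Tolling adds 80 days: July 11, 2020 + 80 days = September 29, 2020.
September 29, 2020 is a Tuesday and not a day on which the transfer agent is closed, so no extension applies.

September 29, 2020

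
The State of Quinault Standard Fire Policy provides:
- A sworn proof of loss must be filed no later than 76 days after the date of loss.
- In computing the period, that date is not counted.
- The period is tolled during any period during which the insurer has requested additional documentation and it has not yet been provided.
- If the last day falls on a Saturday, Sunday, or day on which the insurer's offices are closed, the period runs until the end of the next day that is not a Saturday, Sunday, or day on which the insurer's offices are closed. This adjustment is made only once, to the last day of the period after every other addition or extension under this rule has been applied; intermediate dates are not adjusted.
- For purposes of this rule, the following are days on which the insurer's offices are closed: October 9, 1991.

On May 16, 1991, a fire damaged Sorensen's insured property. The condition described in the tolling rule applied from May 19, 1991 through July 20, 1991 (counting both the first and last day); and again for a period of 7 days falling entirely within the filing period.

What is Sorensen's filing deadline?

76 days after May 16, 1991 is July 31, 1991.
From May 19, 1991 through July 20, 1991 inclusive is 63 days; tolling adds 63 days: July 31, 1991 + 63 days = October 2, 1991.
Tolling adds 7 days: October 2, 1991 + 7 days = October 9, 1991.
October 9, 1991 is a listed holiday. The next qualifying day is October 10, 1991.

October 10, 1991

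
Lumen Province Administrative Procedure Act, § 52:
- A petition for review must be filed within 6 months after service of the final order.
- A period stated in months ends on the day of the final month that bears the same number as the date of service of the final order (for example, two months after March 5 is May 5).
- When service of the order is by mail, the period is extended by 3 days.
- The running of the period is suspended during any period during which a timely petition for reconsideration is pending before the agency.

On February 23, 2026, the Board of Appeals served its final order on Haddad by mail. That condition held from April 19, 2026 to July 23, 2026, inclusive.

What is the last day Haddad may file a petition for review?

November 30, 2026

6 months after February 23, 2026 is August 23, 2026.
Service was by mail, adding 3 days: August 23, 2026 + 3 days = August 26, 2026.
From April 19, 2026 through July 23, 2026 inclusive is 96 days; tolling adds 96 days: August 26, 2026 + 96 days = November 30, 2026.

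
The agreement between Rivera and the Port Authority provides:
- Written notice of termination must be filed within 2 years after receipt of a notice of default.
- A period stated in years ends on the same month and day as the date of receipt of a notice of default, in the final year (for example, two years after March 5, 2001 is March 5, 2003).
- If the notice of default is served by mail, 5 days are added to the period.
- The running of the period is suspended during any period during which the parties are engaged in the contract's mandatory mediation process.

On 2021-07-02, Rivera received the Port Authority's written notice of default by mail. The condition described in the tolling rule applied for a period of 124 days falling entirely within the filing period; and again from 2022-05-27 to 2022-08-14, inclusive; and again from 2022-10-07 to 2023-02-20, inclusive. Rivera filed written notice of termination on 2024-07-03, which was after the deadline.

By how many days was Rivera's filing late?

2 years after 2021-07-02 is July 2, 2023.
Service was by mail, adding 5 days: July 2, 2023 + 5 days = July 7, 2023.
Tolling adds 124 days: July 7, 2023 + 124 days = November 8, 2023.
From May 27, 2022 through August 14, 2022 inclusive is 80 days; tolling adds 80 days: November 8, 2023 + 80 days = January 27, 2024.
From October 7, 2022 through February 20, 2023 inclusive is 137 days; tolling adds 137 days: January 27, 2024 + 137 days = June 12, 2024.
The deadline is June 12, 2024; from June 12, 2024 to July 3, 2024 is 21 days.

21 days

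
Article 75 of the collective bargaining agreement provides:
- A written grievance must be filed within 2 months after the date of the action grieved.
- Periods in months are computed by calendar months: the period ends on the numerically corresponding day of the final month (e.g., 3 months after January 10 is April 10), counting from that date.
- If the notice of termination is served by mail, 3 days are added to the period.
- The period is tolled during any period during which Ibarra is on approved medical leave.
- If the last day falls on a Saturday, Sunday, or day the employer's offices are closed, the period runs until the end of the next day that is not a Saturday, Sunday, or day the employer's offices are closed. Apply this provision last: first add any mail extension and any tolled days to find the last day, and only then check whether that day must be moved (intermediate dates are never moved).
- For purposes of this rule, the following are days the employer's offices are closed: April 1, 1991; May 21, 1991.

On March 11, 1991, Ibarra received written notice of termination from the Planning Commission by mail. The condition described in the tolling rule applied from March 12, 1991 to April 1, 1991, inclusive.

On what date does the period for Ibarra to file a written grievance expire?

June 4, 1991

2 months after March 11, 1991 is May 11, 1991.
Service was by mail, adding 3 days: May 11, 1991 + 3 days = May 14, 1991.
From March 12, 1991 through April 1, 1991 inclusive is 21 days; tolling adds 21 days: May 14, 1991 + 21 days = June 4, 1991.
June 4, 1991 is a Tuesday and not a day the employer's offices are closed, so no extension applies.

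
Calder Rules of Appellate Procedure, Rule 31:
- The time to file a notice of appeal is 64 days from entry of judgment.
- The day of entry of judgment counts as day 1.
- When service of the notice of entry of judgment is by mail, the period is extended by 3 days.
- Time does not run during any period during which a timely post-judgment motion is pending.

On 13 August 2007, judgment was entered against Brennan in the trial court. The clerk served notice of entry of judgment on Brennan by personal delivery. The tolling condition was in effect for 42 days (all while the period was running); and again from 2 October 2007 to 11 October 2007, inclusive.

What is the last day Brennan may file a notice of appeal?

Counting 13 August 2007 as day 1, day 64 is October 15, 2007.
Service was not by mail, so no mail extension applies.
Tolling adds 42 days: October 15, 2007 + 42 days = November 26, 2007.
From October 2, 2007 through October 11, 2007 inclusive is 10 days; tolling adds 10 days: November 26, 2007 + 10 days = December 6, 2007.

December 6, 2007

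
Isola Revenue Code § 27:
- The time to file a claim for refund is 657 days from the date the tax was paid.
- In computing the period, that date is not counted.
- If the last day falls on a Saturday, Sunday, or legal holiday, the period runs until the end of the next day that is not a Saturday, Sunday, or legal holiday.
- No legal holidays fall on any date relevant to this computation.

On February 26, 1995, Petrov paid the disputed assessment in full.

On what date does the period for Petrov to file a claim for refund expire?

December 16, 1996

657 days after February 26, 1995 is December 14, 1996.
December 14, 1996 is Saturday; December 15, 1996 is Sunday. The next qualifying day is December 16, 1996.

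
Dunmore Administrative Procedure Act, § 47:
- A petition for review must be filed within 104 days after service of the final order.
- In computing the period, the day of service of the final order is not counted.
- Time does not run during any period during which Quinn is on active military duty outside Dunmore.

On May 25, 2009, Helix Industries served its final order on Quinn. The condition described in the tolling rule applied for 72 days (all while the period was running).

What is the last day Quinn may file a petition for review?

104 days after May 25, 2009 is September 6, 2009.
Tolling adds 72 days: September 6, 2009 + 72 days = November 17, 2009.

November 17, 2009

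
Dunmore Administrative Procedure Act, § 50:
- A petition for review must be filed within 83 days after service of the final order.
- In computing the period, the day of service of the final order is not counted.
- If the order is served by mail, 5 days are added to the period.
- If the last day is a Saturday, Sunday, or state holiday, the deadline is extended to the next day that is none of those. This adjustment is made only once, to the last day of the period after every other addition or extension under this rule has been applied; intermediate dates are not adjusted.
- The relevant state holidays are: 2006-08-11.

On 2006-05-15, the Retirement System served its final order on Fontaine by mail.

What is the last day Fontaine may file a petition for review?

August 14, 2006

83 days after 2006-05-15 is August 6, 2006.
Service was by mail, adding 5 days: August 6, 2006 + 5 days = August 11, 2006.
August 11, 2006 is a listed holiday; August 12, 2006 is Saturday; August 13, 2006 is Sunday. The next qualifying day is August 14, 2006.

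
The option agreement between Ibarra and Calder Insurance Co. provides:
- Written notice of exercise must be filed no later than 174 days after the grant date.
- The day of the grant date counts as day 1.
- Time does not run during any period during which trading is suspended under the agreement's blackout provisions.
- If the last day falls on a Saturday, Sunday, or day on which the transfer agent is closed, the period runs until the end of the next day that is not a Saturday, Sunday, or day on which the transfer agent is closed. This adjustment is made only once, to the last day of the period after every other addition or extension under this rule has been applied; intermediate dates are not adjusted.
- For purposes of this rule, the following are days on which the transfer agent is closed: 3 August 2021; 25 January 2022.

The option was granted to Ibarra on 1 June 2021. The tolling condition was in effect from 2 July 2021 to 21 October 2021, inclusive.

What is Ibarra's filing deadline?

March 14, 2022

Counting 1 June 2021 as day 1, day 174 is November 21, 2021.
From July 2, 2021 through October 21, 2021 inclusive is 112 days; tolling adds 112 days: November 21, 2021 + 112 days = March 13, 2022.
March 13, 2022 is Sunday. The next qualifying day is March 14, 2022.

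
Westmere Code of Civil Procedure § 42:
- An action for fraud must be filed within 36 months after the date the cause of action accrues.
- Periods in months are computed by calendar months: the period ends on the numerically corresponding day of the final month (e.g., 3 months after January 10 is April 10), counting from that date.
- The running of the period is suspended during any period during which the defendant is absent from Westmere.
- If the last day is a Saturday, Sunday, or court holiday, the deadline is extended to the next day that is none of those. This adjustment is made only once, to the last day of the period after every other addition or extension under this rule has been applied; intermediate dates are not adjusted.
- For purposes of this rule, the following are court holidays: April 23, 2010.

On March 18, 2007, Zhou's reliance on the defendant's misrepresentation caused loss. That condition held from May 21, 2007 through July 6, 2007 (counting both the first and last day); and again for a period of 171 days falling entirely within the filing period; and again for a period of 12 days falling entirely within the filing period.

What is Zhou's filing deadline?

36 months after March 18, 2007 is March 18, 2010.
From May 21, 2007 through July 6, 2007 inclusive is 47 days; tolling adds 47 days: March 18, 2010 + 47 days = May 4, 2010.
Tolling adds 171 days: May 4, 2010 + 171 days = October 22, 2010.
Tolling adds 12 days: October 22, 2010 + 12 days = November 3, 2010.
November 3, 2010 is a Wednesday and not a court holiday, so no extension applies.

November 3, 2010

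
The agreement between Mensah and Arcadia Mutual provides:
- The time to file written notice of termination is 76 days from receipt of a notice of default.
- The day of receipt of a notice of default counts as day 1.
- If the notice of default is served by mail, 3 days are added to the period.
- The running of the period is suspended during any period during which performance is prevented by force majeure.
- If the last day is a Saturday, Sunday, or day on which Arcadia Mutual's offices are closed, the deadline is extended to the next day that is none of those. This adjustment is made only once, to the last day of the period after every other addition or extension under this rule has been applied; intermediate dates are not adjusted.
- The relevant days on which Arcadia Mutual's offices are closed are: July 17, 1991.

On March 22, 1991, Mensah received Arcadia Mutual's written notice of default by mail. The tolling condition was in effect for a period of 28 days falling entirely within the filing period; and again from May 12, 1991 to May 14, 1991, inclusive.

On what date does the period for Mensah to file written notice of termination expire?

July 9, 1991

Counting March 22, 1991 as day 1, day 76 is June 5, 1991.
Service was by mail, adding 3 days: June 5, 1991 + 3 days = June 8, 1991.
Tolling adds 28 days: June 8, 1991 + 28 days = July 6, 1991.
From May 12, 1991 through May 14, 1991 inclusive is 3 days; tolling adds 3 days: July 6, 1991 + 3 days = July 9, 1991.
July 9, 1991 is a Tuesday and not a day on which Arcadia Mutual's offices are closed, so no extension applies.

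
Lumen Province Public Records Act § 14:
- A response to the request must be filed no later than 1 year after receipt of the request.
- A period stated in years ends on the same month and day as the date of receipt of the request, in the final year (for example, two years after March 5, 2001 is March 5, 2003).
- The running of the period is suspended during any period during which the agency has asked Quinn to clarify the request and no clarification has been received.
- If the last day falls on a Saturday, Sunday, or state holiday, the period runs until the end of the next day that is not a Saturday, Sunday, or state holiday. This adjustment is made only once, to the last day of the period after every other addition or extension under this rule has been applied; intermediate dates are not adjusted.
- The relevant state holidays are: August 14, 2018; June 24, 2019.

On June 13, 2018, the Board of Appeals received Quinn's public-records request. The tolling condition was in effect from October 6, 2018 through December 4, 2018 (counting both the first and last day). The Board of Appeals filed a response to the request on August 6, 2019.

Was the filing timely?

1 year after June 13, 2018 is June 13, 2019.
From October 6, 2018 through December 4, 2018 inclusive is 60 days; tolling adds 60 days: June 13, 2019 + 60 days = August 12, 2019.
August 12, 2019 is a Monday and not a state holiday, so no extension applies.
The deadline is August 12, 2019; the filing on August 6, 2019 is on or before that date.

Yes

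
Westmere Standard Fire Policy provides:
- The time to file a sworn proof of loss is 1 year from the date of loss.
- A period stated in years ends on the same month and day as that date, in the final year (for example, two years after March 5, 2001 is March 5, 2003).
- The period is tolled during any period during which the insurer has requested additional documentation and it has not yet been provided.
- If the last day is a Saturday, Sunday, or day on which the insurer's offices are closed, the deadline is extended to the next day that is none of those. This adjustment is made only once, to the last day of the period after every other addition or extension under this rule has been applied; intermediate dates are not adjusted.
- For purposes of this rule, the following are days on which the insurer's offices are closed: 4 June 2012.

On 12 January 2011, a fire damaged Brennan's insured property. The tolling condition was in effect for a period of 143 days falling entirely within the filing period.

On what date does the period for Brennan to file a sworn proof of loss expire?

June 5, 2012

1 year after 12 January 2011 is January 12, 2012.
Tolling adds 143 days: January 12, 2012 + 143 days = June 3, 2012.
June 3, 2012 is Sunday; June 4, 2012 is a listed holiday. The next qualifying day is June 5, 2012.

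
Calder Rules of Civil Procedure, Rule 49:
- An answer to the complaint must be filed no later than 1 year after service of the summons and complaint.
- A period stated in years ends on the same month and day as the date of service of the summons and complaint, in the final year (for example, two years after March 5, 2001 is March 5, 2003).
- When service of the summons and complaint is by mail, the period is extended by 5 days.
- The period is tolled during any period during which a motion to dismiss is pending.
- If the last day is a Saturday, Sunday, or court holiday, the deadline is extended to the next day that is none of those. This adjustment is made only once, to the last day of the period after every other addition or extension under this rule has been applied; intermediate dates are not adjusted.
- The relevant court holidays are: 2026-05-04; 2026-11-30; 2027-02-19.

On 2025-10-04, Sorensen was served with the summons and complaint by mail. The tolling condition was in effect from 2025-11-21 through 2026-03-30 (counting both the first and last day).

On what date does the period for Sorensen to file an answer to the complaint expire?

February 16, 2027

1 year after 2025-10-04 is October 4, 2026.
Service was by mail, adding 5 days: October 4, 2026 + 5 days = October 9, 2026.
From November 21, 2025 through March 30, 2026 inclusive is 130 days; tolling adds 130 days: October 9, 2026 + 130 days = February 16, 2027.
February 16, 2027 is a Tuesday and not a court holiday, so no extension applies.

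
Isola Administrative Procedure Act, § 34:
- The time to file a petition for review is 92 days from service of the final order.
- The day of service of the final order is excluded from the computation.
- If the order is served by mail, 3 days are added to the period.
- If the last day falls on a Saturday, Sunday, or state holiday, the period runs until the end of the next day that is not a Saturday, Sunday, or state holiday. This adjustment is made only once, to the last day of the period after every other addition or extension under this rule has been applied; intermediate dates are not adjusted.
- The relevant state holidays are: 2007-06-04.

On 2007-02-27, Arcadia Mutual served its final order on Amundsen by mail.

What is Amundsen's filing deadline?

92 days after 2007-02-27 is May 30, 2007.
Service was by mail, adding 3 days: May 30, 2007 + 3 days = June 2, 2007.
June 2, 2007 is Saturday; June 3, 2007 is Sunday; June 4, 2007 is a listed holiday. The next qualifying day is June 5, 2007.

June 5, 2007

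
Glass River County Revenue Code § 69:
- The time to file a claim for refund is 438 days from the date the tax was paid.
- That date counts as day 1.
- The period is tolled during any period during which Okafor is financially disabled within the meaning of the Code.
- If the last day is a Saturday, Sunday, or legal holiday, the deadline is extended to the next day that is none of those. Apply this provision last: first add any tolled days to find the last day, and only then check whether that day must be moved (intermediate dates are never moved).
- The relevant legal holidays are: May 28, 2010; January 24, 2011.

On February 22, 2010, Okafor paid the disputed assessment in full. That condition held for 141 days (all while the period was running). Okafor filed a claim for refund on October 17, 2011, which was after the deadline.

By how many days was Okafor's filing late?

Counting February 22, 2010 as day 1, day 438 is May 5, 2011.
Tolling adds 141 days: May 5, 2011 + 141 days = September 23, 2011.
September 23, 2011 is a Friday and not a legal holiday, so no extension applies.
The deadline is September 23, 2011; from September 23, 2011 to October 17, 2011 is 24 days.

24 days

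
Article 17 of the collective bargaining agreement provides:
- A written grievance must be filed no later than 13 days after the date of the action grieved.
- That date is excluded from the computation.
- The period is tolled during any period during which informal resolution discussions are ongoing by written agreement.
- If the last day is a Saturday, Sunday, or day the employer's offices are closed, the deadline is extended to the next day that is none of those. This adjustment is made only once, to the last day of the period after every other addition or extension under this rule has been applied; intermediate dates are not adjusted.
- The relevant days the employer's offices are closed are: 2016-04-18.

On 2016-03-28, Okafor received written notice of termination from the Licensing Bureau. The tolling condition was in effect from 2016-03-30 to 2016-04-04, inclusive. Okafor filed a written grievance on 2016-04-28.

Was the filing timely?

13 days after 2016-03-28 is April 10, 2016.
From March 30, 2016 through April 4, 2016 inclusive is 6 days; tolling adds 6 days: April 10, 2016 + 6 days = April 16, 2016.
April 16, 2016 is Saturday; April 17, 2016 is Sunday; April 18, 2016 is a listed holiday. The next qualifying day is April 19, 2016.
The deadline is April 19, 2016; the filing on April 28, 2016 is after that date.

No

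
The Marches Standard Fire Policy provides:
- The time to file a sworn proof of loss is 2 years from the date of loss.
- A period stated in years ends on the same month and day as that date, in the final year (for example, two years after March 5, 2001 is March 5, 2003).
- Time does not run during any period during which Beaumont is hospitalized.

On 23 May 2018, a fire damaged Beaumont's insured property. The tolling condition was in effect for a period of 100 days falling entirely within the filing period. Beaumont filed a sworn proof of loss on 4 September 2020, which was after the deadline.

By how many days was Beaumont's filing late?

4 days

2 years after 23 May 2018 is May 23, 2020.
Tolling adds 100 days: May 23, 2020 + 100 days = August 31, 2020.
The deadline is August 31, 2020; from August 31, 2020 to September 4, 2020 is 4 days.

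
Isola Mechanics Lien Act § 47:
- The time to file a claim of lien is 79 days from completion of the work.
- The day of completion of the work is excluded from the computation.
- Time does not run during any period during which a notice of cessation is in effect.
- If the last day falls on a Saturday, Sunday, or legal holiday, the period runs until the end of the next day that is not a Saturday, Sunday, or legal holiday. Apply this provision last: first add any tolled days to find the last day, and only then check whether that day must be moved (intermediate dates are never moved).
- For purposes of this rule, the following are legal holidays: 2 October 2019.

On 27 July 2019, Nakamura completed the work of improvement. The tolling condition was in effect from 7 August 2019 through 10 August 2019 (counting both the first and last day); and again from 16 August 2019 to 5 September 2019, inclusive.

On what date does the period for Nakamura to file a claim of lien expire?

79 days after 27 July 2019 is October 14, 2019.
From August 7, 2019 through August 10, 2019 inclusive is 4 days; tolling adds 4 days: October 14, 2019 + 4 days = October 18, 2019.
From August 16, 2019 through September 5, 2019 inclusive is 21 days; tolling adds 21 days: October 18, 2019 + 21 days = November 8, 2019.
November 8, 2019 is a Friday and not a legal holiday, so no extension applies.

November 8, 2019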